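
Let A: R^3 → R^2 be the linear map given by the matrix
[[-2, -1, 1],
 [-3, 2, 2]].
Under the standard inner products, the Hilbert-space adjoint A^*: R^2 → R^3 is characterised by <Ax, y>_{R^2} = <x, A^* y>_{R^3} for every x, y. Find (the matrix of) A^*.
A^* = A^T =
[[-2, -3],
 [-1, 2],
 [1, 2]]

For real matrices with standard dot products, the defining identity <Ax, y> = <x, A^* y> gives (Ax)^T y = x^T (A^*) y, i.e. x^T A^T y = x^T (A^*) y. Since this holds for all x, y, we must have A^* = A^T. Therefore
A^* =
[[-2, -3],
 [-1, 2],
 [1, 2]].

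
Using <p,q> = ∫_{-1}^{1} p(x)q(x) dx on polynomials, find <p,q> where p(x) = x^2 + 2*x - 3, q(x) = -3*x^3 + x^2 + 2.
<p,q> = -44/3

Expand the product: p(x)·q(x) = -3*x^5 - 5*x^4 + 11*x^3 - x^2 + 4*x - 6.
∫_{-1}^{1} of each monomial x^k gives [2/(k+1) if k even, 0 if k odd]. Integrating term-by-term (or equivalently evaluating the antiderivative F(x) = -x^6/2 - x^5 + 11*x^4/4 - x^3/3 + 2*x^2 - 6*x at the endpoints):
  F(1) − F(−1) = -37/12 − (139/12) = -44/3.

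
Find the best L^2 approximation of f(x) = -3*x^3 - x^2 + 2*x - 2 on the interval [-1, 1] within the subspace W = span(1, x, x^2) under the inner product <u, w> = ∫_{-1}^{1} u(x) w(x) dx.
g(x) = -x^2 + x/5 - 2

The best approximation g ∈ W is the orthogonal projection of f onto W. Writing g = a_0 + a_1 x + a_2 x^2, the coefficients solve the normal equations G · a = b where
  G_{ij} = <φ_i, φ_j> and b_i = <f, φ_i>, with φ_0 = 1, φ_1 = x, φ_2 = x^2.
G =
  [2, 0, 2/3]
  [0, 2/3, 0]
  [2/3, 0, 2/5],
b = (-14/3, 2/15, -26/15).
Solving gives a_0 = -2, a_1 = 1/5, a_2 = -1, so
  g(x) = -x^2 + x/5 - 2.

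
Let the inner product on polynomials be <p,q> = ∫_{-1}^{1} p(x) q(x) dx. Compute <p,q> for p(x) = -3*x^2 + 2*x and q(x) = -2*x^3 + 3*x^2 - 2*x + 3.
<p,q> = -208/15

Expand the product: p(x)·q(x) = 6*x^5 - 13*x^4 + 12*x^3 - 13*x^2 + 6*x.
∫_{-1}^{1} of each monomial x^k gives [2/(k+1) if k even, 0 if k odd]. Integrating term-by-term (or equivalently evaluating the antiderivative F(x) = x^6 - 13*x^5/5 + 3*x^4 - 13*x^3/3 + 3*x^2 at the endpoints):
  F(1) − F(−1) = 1/15 − (209/15) = -208/15.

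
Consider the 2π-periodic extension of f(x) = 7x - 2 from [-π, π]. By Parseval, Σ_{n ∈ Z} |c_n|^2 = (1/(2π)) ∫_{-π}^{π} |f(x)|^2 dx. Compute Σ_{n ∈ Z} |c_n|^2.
Σ |c_n|^2 = 49π^2/3 + 4

Expand and integrate term by term over [-π, π]:
  ∫ (7x)^2 dx = 49·(2π^3/3); ∫ 2·7·(-2)·x dx = 0 (odd integrand); ∫ (-2)^2 dx = 4·2π.
So (1/(2π)) ∫_{-π}^{π} (7x - 2)^2 dx = 49π^2/3 + 4 = 49π^2/3 + 4.
Parseval ⇒ Σ |c_n|^2 = 49π^2/3 + 4.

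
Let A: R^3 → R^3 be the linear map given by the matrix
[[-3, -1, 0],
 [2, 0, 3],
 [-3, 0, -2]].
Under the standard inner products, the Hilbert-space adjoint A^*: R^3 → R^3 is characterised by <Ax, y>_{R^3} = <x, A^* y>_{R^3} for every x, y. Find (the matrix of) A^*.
A^* = A^T =
[[-3, 2, -3],
 [-1, 0, 0],
 [0, 3, -2]]

For real matrices with standard dot products, the defining identity <Ax, y> = <x, A^* y> gives (Ax)^T y = x^T (A^*) y, i.e. x^T A^T y = x^T (A^*) y. Since this holds for all x, y, we must have A^* = A^T. Therefore
A^* =
[[-3, 2, -3],
 [-1, 0, 0],
 [0, 3, -2]].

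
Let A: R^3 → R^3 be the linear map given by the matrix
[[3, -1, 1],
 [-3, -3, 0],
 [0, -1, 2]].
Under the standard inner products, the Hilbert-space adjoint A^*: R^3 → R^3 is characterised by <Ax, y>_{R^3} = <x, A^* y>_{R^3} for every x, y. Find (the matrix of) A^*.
A^* = A^T =
[[3, -3, 0],
 [-1, -3, -1],
 [1, 0, 2]]

For real matrices with standard dot products, the defining identity <Ax, y> = <x, A^* y> gives (Ax)^T y = x^T (A^*) y, i.e. x^T A^T y = x^T (A^*) y. Since this holds for all x, y, we must have A^* = A^T. Therefore
A^* =
[[3, -3, 0],
 [-1, -3, -1],
 [1, 0, 2]].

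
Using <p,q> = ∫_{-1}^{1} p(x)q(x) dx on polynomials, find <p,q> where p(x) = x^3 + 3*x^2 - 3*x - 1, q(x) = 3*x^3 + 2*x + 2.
<p,q> = -208/35

Expand the product: p(x)·q(x) = 3*x^6 + 9*x^5 - 7*x^4 + 5*x^3 - 8*x - 2.
∫_{-1}^{1} of each monomial x^k gives [2/(k+1) if k even, 0 if k odd]. Integrating term-by-term (or equivalently evaluating the antiderivative F(x) = 3*x^7/7 + 3*x^6/2 - 7*x^5/5 + 5*x^4/4 - 4*x^2 - 2*x at the endpoints):
  F(1) − F(−1) = -591/140 − (241/140) = -208/35.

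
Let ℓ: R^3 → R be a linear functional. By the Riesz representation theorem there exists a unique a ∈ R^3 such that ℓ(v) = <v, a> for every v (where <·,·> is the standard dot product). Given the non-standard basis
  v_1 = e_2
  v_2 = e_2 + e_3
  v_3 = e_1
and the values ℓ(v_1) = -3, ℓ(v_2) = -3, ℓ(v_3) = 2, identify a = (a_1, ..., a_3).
a = (2, -3, 0)

Write a = (a_1, ..., a_3) in the standard basis. For each basis vector v_i, ℓ(v_i) = <v_i, a> is a linear equation in the a_j's. Collect the n equations into a matrix system V a = ℓ, where row i of V is v_i (expressed in the standard basis). Since V is invertible (lower-triangular with 1s on the diagonal, up to permutation), solve by back-substitution:
  V =
[[0, 1, 0],
 [0, 1, 1],
 [1, 0, 0]]
  V a = (-3, -3, 2)
Solving gives a = (2, -3, 0).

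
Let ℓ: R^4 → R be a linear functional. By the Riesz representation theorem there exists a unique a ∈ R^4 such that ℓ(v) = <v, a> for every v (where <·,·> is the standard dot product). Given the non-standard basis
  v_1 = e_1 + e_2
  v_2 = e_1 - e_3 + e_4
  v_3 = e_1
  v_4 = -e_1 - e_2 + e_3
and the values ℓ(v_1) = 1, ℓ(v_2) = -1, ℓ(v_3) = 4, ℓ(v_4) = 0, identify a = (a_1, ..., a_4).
a = (4, -3, 1, -4)

Write a = (a_1, ..., a_4) in the standard basis. For each basis vector v_i, ℓ(v_i) = <v_i, a> is a linear equation in the a_j's. Collect the n equations into a matrix system V a = ℓ, where row i of V is v_i (expressed in the standard basis). Since V is invertible (lower-triangular with 1s on the diagonal, up to permutation), solve by back-substitution:
  V =
[[1, 1, 0, 0],
 [1, 0, -1, 1],
 [1, 0, 0, 0],
 [-1, -1, 1, 0]]
  V a = (1, -1, 4, 0)
Solving gives a = (4, -3, 1, -4).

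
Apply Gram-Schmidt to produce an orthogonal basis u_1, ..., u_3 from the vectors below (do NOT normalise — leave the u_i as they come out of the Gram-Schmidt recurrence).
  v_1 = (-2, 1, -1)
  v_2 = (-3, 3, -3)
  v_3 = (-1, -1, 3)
Orthogonal basis:
  u_1 = (-2, 1, -1)
  u_2 = (1, 1, -1)
  u_3 = (0, 1, 1)

Apply the Gram-Schmidt recurrence
  u_1 = v_1
  u_i = v_i − Σ_{j<i} ((v_i · u_j) / (u_j · u_j)) · u_j.

Step by step this gives:
  u_1 = (-2, 1, -1)
  u_2 = (1, 1, -1)
  u_3 = (0, 1, 1)

Orthogonality check:
  u_2 · u_1 = 0 (should be 0)
  u_3 · u_1 = 0 (should be 0)
  u_3 · u_2 = 0 (should be 0)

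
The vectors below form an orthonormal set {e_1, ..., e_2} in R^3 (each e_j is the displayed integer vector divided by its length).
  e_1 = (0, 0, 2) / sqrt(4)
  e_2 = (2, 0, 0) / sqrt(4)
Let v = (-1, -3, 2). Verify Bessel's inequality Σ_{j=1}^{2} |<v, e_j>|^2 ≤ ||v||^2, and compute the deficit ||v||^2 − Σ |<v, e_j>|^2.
Σ |<v, e_j>|^2 = 5; ||v||^2 = 14; deficit = 9

Write each e_j = u_j / sqrt(<u_j, u_j>) where u_j is the displayed integer vector. Then <v, e_j> = <v, u_j> / sqrt(<u_j, u_j>), so |<v, e_j>|^2 = <v, u_j>^2 / <u_j, u_j>.
Coefficients: <v, e_1> = 4/sqrt(4), <v, e_2> = -2/sqrt(4).
Square and sum: Σ |<v, e_j>|^2 = 5.
Compute ||v||^2 = v·v = 14.
Deficit = 14 − 5 = 9 ≥ 0, confirming Bessel's inequality. (The deficit equals ||v − Σ <v,e_j> e_j||^2, the squared distance from v to span{e_j}.)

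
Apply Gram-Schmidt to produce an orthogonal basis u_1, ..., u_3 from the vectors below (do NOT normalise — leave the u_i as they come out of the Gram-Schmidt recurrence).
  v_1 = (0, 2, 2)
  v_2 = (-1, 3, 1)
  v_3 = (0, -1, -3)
Orthogonal basis:
  u_1 = (0, 2, 2)
  u_2 = (-1, 1, -1)
  u_3 = (2/3, 1/3, -1/3)

Apply the Gram-Schmidt recurrence
  u_1 = v_1
  u_i = v_i − Σ_{j<i} ((v_i · u_j) / (u_j · u_j)) · u_j.

Step by step this gives:
  u_1 = (0, 2, 2)
  u_2 = (-1, 1, -1)
  u_3 = (2/3, 1/3, -1/3)

Orthogonality check:
  u_2 · u_1 = 0 (should be 0)
  u_3 · u_1 = 0 (should be 0)
  u_3 · u_2 = 0 (should be 0)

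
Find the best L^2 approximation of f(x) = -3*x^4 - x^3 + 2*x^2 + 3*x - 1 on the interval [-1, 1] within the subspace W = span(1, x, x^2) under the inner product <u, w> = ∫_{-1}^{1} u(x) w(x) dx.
g(x) = -4*x^2/7 + 12*x/5 - 26/35

The best approximation g ∈ W is the orthogonal projection of f onto W. Writing g = a_0 + a_1 x + a_2 x^2, the coefficients solve the normal equations G · a = b where
  G_{ij} = <φ_i, φ_j> and b_i = <f, φ_i>, with φ_0 = 1, φ_1 = x, φ_2 = x^2.
G =
  [2, 0, 2/3]
  [0, 2/3, 0]
  [2/3, 0, 2/5],
b = (-28/15, 8/5, -76/105).
Solving gives a_0 = -26/35, a_1 = 12/5, a_2 = -4/7, so
  g(x) = -4*x^2/7 + 12*x/5 - 26/35.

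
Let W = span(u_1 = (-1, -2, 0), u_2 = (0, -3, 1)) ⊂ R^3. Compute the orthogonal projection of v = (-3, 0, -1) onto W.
proj_W(v) = (-18/7, -3/14, -23/14)

Set up U = [u_1 | ... | u_2] ∈ R^(3×2). The projector onto W = col(U) is P = U (U^T U)^(-1) U^T.
Compute U^T U =
  [5, 6]
  [6, 10],
and U^T v = (3, -1).
Solve U^T U · c = U^T v for the coefficients: c = (18/7, -23/14). The projection is proj_W(v) = U c.
Check: (v - proj_W(v)) · u_1 = 0  (should be 0).
Check: (v - proj_W(v)) · u_2 = 0  (should be 0).
Result: proj_W(v) = (-18/7, -3/14, -23/14).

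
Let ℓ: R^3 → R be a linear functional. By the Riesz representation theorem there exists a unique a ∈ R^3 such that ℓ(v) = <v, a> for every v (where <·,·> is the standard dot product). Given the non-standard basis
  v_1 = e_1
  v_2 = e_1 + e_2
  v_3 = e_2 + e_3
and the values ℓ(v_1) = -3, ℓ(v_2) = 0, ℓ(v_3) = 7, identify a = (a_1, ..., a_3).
a = (-3, 3, 4)

Write a = (a_1, ..., a_3) in the standard basis. For each basis vector v_i, ℓ(v_i) = <v_i, a> is a linear equation in the a_j's. Collect the n equations into a matrix system V a = ℓ, where row i of V is v_i (expressed in the standard basis). Since V is invertible (lower-triangular with 1s on the diagonal, up to permutation), solve by back-substitution:
  V =
[[1, 0, 0],
 [1, 1, 0],
 [0, 1, 1]]
  V a = (-3, 0, 7)
Solving gives a = (-3, 3, 4).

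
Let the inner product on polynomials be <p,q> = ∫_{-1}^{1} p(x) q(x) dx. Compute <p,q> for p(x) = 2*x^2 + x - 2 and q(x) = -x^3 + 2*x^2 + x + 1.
<p,q> = -52/15

Expand the product: p(x)·q(x) = -2*x^5 + 3*x^4 + 6*x^3 - x^2 - x - 2.
∫_{-1}^{1} of each monomial x^k gives [2/(k+1) if k even, 0 if k odd]. Integrating term-by-term (or equivalently evaluating the antiderivative F(x) = -x^6/3 + 3*x^5/5 + 3*x^4/2 - x^3/3 - x^2/2 - 2*x at the endpoints):
  F(1) − F(−1) = -16/15 − (12/5) = -52/15.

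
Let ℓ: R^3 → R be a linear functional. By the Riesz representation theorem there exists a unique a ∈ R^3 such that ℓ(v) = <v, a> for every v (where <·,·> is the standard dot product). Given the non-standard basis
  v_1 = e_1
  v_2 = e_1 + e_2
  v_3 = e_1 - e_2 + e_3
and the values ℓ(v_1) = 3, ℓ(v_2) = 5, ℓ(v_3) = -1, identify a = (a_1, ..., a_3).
a = (3, 2, -2)

Write a = (a_1, ..., a_3) in the standard basis. For each basis vector v_i, ℓ(v_i) = <v_i, a> is a linear equation in the a_j's. Collect the n equations into a matrix system V a = ℓ, where row i of V is v_i (expressed in the standard basis). Since V is invertible (lower-triangular with 1s on the diagonal, up to permutation), solve by back-substitution:
  V =
[[1, 0, 0],
 [1, 1, 0],
 [1, -1, 1]]
  V a = (3, 5, -1)
Solving gives a = (3, 2, -2).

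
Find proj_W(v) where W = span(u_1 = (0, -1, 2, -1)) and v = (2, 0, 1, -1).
proj_W(v) = (0, -1/2, 1, -1/2)

Set up U = [u_1 | ... | u_1] ∈ R^(4×1). The projector onto W = col(U) is P = U (U^T U)^(-1) U^T.
Compute U^T U =
  [6],
and U^T v = (3).
Solve U^T U · c = U^T v for the coefficients: c = (1/2). The projection is proj_W(v) = U c.
Check: (v - proj_W(v)) · u_1 = 0  (should be 0).
Result: proj_W(v) = (0, -1/2, 1, -1/2).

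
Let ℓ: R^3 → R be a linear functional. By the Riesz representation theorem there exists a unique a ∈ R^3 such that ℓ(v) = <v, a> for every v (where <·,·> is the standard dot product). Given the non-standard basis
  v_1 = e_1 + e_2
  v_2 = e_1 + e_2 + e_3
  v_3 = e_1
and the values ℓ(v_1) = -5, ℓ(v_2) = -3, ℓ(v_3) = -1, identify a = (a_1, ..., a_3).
a = (-1, -4, 2)

Write a = (a_1, ..., a_3) in the standard basis. For each basis vector v_i, ℓ(v_i) = <v_i, a> is a linear equation in the a_j's. Collect the n equations into a matrix system V a = ℓ, where row i of V is v_i (expressed in the standard basis). Since V is invertible (lower-triangular with 1s on the diagonal, up to permutation), solve by back-substitution:
  V =
[[1, 1, 0],
 [1, 1, 1],
 [1, 0, 0]]
  V a = (-5, -3, -1)
Solving gives a = (-1, -4, 2).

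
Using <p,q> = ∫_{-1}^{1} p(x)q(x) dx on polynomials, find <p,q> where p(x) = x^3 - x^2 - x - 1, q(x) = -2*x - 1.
<p,q> = 16/5

Expand the product: p(x)·q(x) = -2*x^4 + x^3 + 3*x^2 + 3*x + 1.
∫_{-1}^{1} of each monomial x^k gives [2/(k+1) if k even, 0 if k odd]. Integrating term-by-term (or equivalently evaluating the antiderivative F(x) = -2*x^5/5 + x^4/4 + x^3 + 3*x^2/2 + x at the endpoints):
  F(1) − F(−1) = 67/20 − (3/20) = 16/5.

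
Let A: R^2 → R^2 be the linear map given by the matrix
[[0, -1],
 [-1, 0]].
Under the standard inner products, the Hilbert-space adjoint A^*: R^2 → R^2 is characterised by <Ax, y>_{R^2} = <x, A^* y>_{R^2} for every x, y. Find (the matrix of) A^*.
A^* = A^T =
[[0, -1],
 [-1, 0]]

For real matrices with standard dot products, the defining identity <Ax, y> = <x, A^* y> gives (Ax)^T y = x^T (A^*) y, i.e. x^T A^T y = x^T (A^*) y. Since this holds for all x, y, we must have A^* = A^T. Therefore
A^* =
[[0, -1],
 [-1, 0]].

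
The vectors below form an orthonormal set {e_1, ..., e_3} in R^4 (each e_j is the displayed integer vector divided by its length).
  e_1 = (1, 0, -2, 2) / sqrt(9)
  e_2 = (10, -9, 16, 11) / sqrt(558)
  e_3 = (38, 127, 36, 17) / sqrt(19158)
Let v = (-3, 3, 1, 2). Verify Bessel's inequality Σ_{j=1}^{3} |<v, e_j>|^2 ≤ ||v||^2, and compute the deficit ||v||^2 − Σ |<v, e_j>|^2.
Σ |<v, e_j>|^2 = 2066/309; ||v||^2 = 23; deficit = 5041/309

Write each e_j = u_j / sqrt(<u_j, u_j>) where u_j is the displayed integer vector. Then <v, e_j> = <v, u_j> / sqrt(<u_j, u_j>), so |<v, e_j>|^2 = <v, u_j>^2 / <u_j, u_j>.
Coefficients: <v, e_1> = -1/sqrt(9), <v, e_2> = -19/sqrt(558), <v, e_3> = 337/sqrt(19158).
Square and sum: Σ |<v, e_j>|^2 = 2066/309.
Compute ||v||^2 = v·v = 23.
Deficit = 23 − 2066/309 = 5041/309 ≥ 0, confirming Bessel's inequality. (The deficit equals ||v − Σ <v,e_j> e_j||^2, the squared distance from v to span{e_j}.)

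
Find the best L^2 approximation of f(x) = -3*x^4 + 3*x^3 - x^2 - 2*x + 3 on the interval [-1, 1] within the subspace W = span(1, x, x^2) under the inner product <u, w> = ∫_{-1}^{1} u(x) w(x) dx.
g(x) = -25*x^2/7 - x/5 + 114/35

The best approximation g ∈ W is the orthogonal projection of f onto W. Writing g = a_0 + a_1 x + a_2 x^2, the coefficients solve the normal equations G · a = b where
  G_{ij} = <φ_i, φ_j> and b_i = <f, φ_i>, with φ_0 = 1, φ_1 = x, φ_2 = x^2.
G =
  [2, 0, 2/3]
  [0, 2/3, 0]
  [2/3, 0, 2/5],
b = (62/15, -2/15, 26/35).
Solving gives a_0 = 114/35, a_1 = -1/5, a_2 = -25/7, so
  g(x) = -25*x^2/7 - x/5 + 114/35.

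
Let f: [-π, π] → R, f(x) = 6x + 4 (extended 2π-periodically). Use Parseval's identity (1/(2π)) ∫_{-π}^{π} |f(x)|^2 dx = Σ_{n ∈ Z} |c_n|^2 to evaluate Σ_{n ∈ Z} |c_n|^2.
Σ |c_n|^2 = 12π^2 + 16

Expand and integrate term by term over [-π, π]:
  ∫ (6x)^2 dx = 36·(2π^3/3); ∫ 2·6·(4)·x dx = 0 (odd integrand); ∫ 4^2 dx = 16·2π.
So (1/(2π)) ∫_{-π}^{π} (6x + 4)^2 dx = 36π^2/3 + 16 = 12π^2 + 16.
Parseval ⇒ Σ |c_n|^2 = 12π^2 + 16.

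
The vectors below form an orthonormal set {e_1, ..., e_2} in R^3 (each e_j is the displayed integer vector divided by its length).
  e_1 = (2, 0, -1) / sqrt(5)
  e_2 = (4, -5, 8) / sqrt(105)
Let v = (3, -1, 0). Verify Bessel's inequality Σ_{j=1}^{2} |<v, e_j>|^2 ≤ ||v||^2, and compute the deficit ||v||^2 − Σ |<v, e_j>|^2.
Σ |<v, e_j>|^2 = 209/21; ||v||^2 = 10; deficit = 1/21

Write each e_j = u_j / sqrt(<u_j, u_j>) where u_j is the displayed integer vector. Then <v, e_j> = <v, u_j> / sqrt(<u_j, u_j>), so |<v, e_j>|^2 = <v, u_j>^2 / <u_j, u_j>.
Coefficients: <v, e_1> = 6/sqrt(5), <v, e_2> = 17/sqrt(105).
Square and sum: Σ |<v, e_j>|^2 = 209/21.
Compute ||v||^2 = v·v = 10.
Deficit = 10 − 209/21 = 1/21 ≥ 0, confirming Bessel's inequality. (The deficit equals ||v − Σ <v,e_j> e_j||^2, the squared distance from v to span{e_j}.)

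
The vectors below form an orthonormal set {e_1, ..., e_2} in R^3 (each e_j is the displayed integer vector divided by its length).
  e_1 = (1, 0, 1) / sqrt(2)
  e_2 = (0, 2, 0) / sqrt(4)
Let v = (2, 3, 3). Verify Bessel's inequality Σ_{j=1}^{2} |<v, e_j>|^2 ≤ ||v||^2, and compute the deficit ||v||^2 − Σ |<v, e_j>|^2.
Σ |<v, e_j>|^2 = 43/2; ||v||^2 = 22; deficit = 1/2

Write each e_j = u_j / sqrt(<u_j, u_j>) where u_j is the displayed integer vector. Then <v, e_j> = <v, u_j> / sqrt(<u_j, u_j>), so |<v, e_j>|^2 = <v, u_j>^2 / <u_j, u_j>.
Coefficients: <v, e_1> = 5/sqrt(2), <v, e_2> = 6/sqrt(4).
Square and sum: Σ |<v, e_j>|^2 = 43/2.
Compute ||v||^2 = v·v = 22.
Deficit = 22 − 43/2 = 1/2 ≥ 0, confirming Bessel's inequality. (The deficit equals ||v − Σ <v,e_j> e_j||^2, the squared distance from v to span{e_j}.)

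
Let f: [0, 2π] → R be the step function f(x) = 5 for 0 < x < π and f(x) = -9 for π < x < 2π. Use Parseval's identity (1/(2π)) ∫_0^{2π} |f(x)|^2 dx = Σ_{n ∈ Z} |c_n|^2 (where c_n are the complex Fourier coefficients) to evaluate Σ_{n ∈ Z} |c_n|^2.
Σ |c_n|^2 = 53

Parseval equates the L^2 energy of f (normalised by 1/(2π)) with the ℓ^2 sum of its Fourier coefficients: (1/(2π)) ∫_0^{2π} |f|^2 = Σ |c_n|^2.
Compute the left side: (1/(2π)) [∫_0^π 5^2 dx + ∫_π^{2π} (-9)^2 dx] = (1/(2π)) · (25π + 81π) = (25 + 81)/2 = 53.
So Σ_{n ∈ Z} |c_n|^2 = 53.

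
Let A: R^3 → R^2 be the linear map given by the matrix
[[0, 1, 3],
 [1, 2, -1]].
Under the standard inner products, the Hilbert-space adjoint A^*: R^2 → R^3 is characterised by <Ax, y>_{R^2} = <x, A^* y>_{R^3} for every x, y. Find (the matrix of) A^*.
A^* = A^T =
[[0, 1],
 [1, 2],
 [3, -1]]

For real matrices with standard dot products, the defining identity <Ax, y> = <x, A^* y> gives (Ax)^T y = x^T (A^*) y, i.e. x^T A^T y = x^T (A^*) y. Since this holds for all x, y, we must have A^* = A^T. Therefore
A^* =
[[0, 1],
 [1, 2],
 [3, -1]].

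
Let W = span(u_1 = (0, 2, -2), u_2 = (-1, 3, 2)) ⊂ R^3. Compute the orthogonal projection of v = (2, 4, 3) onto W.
proj_W(v) = (-31/27, 91/27, 64/27)

Set up U = [u_1 | ... | u_2] ∈ R^(3×2). The projector onto W = col(U) is P = U (U^T U)^(-1) U^T.
Compute U^T U =
  [8, 2]
  [2, 14],
and U^T v = (2, 16).
Solve U^T U · c = U^T v for the coefficients: c = (-1/27, 31/27). The projection is proj_W(v) = U c.
Check: (v - proj_W(v)) · u_1 = 0  (should be 0).
Check: (v - proj_W(v)) · u_2 = 0  (should be 0).
Result: proj_W(v) = (-31/27, 91/27, 64/27).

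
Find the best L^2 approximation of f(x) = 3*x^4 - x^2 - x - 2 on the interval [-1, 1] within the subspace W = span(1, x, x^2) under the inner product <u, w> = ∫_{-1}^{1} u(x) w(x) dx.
g(x) = 11*x^2/7 - x - 79/35

The best approximation g ∈ W is the orthogonal projection of f onto W. Writing g = a_0 + a_1 x + a_2 x^2, the coefficients solve the normal equations G · a = b where
  G_{ij} = <φ_i, φ_j> and b_i = <f, φ_i>, with φ_0 = 1, φ_1 = x, φ_2 = x^2.
G =
  [2, 0, 2/3]
  [0, 2/3, 0]
  [2/3, 0, 2/5],
b = (-52/15, -2/3, -92/105).
Solving gives a_0 = -79/35, a_1 = -1, a_2 = 11/7, so
  g(x) = 11*x^2/7 - x - 79/35.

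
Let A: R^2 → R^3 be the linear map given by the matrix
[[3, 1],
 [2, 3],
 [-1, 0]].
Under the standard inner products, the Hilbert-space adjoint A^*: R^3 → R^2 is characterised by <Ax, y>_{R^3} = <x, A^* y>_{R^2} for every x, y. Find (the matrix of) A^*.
A^* = A^T =
[[3, 2, -1],
 [1, 3, 0]]

For real matrices with standard dot products, the defining identity <Ax, y> = <x, A^* y> gives (Ax)^T y = x^T (A^*) y, i.e. x^T A^T y = x^T (A^*) y. Since this holds for all x, y, we must have A^* = A^T. Therefore
A^* =
[[3, 2, -1],
 [1, 3, 0]].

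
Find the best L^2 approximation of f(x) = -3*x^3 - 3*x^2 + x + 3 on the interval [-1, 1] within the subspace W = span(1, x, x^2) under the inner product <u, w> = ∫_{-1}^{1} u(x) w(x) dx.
g(x) = -3*x^2 - 4*x/5 + 3

The best approximation g ∈ W is the orthogonal projection of f onto W. Writing g = a_0 + a_1 x + a_2 x^2, the coefficients solve the normal equations G · a = b where
  G_{ij} = <φ_i, φ_j> and b_i = <f, φ_i>, with φ_0 = 1, φ_1 = x, φ_2 = x^2.
G =
  [2, 0, 2/3]
  [0, 2/3, 0]
  [2/3, 0, 2/5],
b = (4, -8/15, 4/5).
Solving gives a_0 = 3, a_1 = -4/5, a_2 = -3, so
  g(x) = -3*x^2 - 4*x/5 + 3.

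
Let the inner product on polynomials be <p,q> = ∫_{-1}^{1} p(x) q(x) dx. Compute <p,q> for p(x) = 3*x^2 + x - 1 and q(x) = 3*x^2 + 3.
<p,q> = 8/5

Expand the product: p(x)·q(x) = 9*x^4 + 3*x^3 + 6*x^2 + 3*x - 3.
∫_{-1}^{1} of each monomial x^k gives [2/(k+1) if k even, 0 if k odd]. Integrating term-by-term (or equivalently evaluating the antiderivative F(x) = 9*x^5/5 + 3*x^4/4 + 2*x^3 + 3*x^2/2 - 3*x at the endpoints):
  F(1) − F(−1) = 61/20 − (29/20) = 8/5.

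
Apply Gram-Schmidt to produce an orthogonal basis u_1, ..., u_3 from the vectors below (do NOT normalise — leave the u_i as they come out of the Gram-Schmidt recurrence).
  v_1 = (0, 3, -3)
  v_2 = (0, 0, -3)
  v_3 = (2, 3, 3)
Orthogonal basis:
  u_1 = (0, 3, -3)
  u_2 = (0, -3/2, -3/2)
  u_3 = (2, 0, 0)

Apply the Gram-Schmidt recurrence
  u_1 = v_1
  u_i = v_i − Σ_{j<i} ((v_i · u_j) / (u_j · u_j)) · u_j.

Step by step this gives:
  u_1 = (0, 3, -3)
  u_2 = (0, -3/2, -3/2)
  u_3 = (2, 0, 0)

Orthogonality check:
  u_2 · u_1 = 0 (should be 0)
  u_3 · u_1 = 0 (should be 0)
  u_3 · u_2 = 0 (should be 0)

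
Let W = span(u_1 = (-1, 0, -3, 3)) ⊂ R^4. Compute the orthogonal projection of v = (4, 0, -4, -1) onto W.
proj_W(v) = (-5/19, 0, -15/19, 15/19)

Set up U = [u_1 | ... | u_1] ∈ R^(4×1). The projector onto W = col(U) is P = U (U^T U)^(-1) U^T.
Compute U^T U =
  [19],
and U^T v = (5).
Solve U^T U · c = U^T v for the coefficients: c = (5/19). The projection is proj_W(v) = U c.
Check: (v - proj_W(v)) · u_1 = 0  (should be 0).
Result: proj_W(v) = (-5/19, 0, -15/19, 15/19).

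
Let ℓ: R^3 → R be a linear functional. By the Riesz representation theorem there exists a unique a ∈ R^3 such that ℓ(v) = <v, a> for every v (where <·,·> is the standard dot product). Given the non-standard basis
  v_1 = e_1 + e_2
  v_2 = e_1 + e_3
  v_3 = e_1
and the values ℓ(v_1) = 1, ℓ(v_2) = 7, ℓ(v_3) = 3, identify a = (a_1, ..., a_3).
a = (3, -2, 4)

Write a = (a_1, ..., a_3) in the standard basis. For each basis vector v_i, ℓ(v_i) = <v_i, a> is a linear equation in the a_j's. Collect the n equations into a matrix system V a = ℓ, where row i of V is v_i (expressed in the standard basis). Since V is invertible (lower-triangular with 1s on the diagonal, up to permutation), solve by back-substitution:
  V =
[[1, 1, 0],
 [1, 0, 1],
 [1, 0, 0]]
  V a = (1, 7, 3)
Solving gives a = (3, -2, 4).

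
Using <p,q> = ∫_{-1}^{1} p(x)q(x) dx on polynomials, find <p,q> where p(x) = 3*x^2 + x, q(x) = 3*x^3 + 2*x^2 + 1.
<p,q> = 28/5

Expand the product: p(x)·q(x) = 9*x^5 + 9*x^4 + 2*x^3 + 3*x^2 + x.
∫_{-1}^{1} of each monomial x^k gives [2/(k+1) if k even, 0 if k odd]. Integrating term-by-term (or equivalently evaluating the antiderivative F(x) = 3*x^6/2 + 9*x^5/5 + x^4/2 + x^3 + x^2/2 at the endpoints):
  F(1) − F(−1) = 53/10 − (-3/10) = 28/5.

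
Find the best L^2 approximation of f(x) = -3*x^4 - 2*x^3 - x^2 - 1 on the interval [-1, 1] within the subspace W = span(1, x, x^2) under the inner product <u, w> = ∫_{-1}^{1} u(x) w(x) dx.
g(x) = -25*x^2/7 - 6*x/5 - 26/35

The best approximation g ∈ W is the orthogonal projection of f onto W. Writing g = a_0 + a_1 x + a_2 x^2, the coefficients solve the normal equations G · a = b where
  G_{ij} = <φ_i, φ_j> and b_i = <f, φ_i>, with φ_0 = 1, φ_1 = x, φ_2 = x^2.
G =
  [2, 0, 2/3]
  [0, 2/3, 0]
  [2/3, 0, 2/5],
b = (-58/15, -4/5, -202/105).
Solving gives a_0 = -26/35, a_1 = -6/5, a_2 = -25/7, so
  g(x) = -25*x^2/7 - 6*x/5 - 26/35.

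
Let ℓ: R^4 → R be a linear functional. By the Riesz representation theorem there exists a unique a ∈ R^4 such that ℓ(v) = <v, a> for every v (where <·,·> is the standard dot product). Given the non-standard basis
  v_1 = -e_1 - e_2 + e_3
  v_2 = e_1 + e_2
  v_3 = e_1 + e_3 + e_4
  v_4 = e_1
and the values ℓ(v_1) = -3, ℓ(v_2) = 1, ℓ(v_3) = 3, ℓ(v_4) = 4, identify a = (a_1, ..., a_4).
a = (4, -3, -2, 1)

Write a = (a_1, ..., a_4) in the standard basis. For each basis vector v_i, ℓ(v_i) = <v_i, a> is a linear equation in the a_j's. Collect the n equations into a matrix system V a = ℓ, where row i of V is v_i (expressed in the standard basis). Since V is invertible (lower-triangular with 1s on the diagonal, up to permutation), solve by back-substitution:
  V =
[[-1, -1, 1, 0],
 [1, 1, 0, 0],
 [1, 0, 1, 1],
 [1, 0, 0, 0]]
  V a = (-3, 1, 3, 4)
Solving gives a = (4, -3, -2, 1).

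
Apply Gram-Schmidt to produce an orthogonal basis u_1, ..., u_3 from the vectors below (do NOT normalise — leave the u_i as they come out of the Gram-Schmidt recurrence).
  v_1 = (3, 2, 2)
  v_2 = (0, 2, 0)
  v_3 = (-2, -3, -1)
Orthogonal basis:
  u_1 = (3, 2, 2)
  u_2 = (-12/17, 26/17, -8/17)
  u_3 = (-2/13, 0, 3/13)

Apply the Gram-Schmidt recurrence
  u_1 = v_1
  u_i = v_i − Σ_{j<i} ((v_i · u_j) / (u_j · u_j)) · u_j.

Step by step this gives:
  u_1 = (3, 2, 2)
  u_2 = (-12/17, 26/17, -8/17)
  u_3 = (-2/13, 0, 3/13)

Orthogonality check:
  u_2 · u_1 = 0 (should be 0)
  u_3 · u_1 = 0 (should be 0)
  u_3 · u_2 = 0 (should be 0)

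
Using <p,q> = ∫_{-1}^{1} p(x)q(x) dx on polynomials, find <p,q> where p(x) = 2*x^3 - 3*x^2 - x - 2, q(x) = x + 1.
<p,q> = -88/15

Expand the product: p(x)·q(x) = 2*x^4 - x^3 - 4*x^2 - 3*x - 2.
∫_{-1}^{1} of each monomial x^k gives [2/(k+1) if k even, 0 if k odd]. Integrating term-by-term (or equivalently evaluating the antiderivative F(x) = 2*x^5/5 - x^4/4 - 4*x^3/3 - 3*x^2/2 - 2*x at the endpoints):
  F(1) − F(−1) = -281/60 − (71/60) = -88/15.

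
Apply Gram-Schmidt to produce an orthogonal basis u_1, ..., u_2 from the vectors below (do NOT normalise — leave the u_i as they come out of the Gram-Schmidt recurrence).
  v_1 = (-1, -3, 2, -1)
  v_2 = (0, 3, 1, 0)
Orthogonal basis:
  u_1 = (-1, -3, 2, -1)
  u_2 = (-7/15, 8/5, 29/15, -7/15)

Apply the Gram-Schmidt recurrence
  u_1 = v_1
  u_i = v_i − Σ_{j<i} ((v_i · u_j) / (u_j · u_j)) · u_j.

Step by step this gives:
  u_1 = (-1, -3, 2, -1)
  u_2 = (-7/15, 8/5, 29/15, -7/15)

Orthogonality check:
  u_2 · u_1 = 0 (should be 0)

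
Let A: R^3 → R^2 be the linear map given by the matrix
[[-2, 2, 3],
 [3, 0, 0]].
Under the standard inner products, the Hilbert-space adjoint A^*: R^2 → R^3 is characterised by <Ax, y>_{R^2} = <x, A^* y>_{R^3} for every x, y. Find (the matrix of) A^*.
A^* = A^T =
[[-2, 3],
 [2, 0],
 [3, 0]]

For real matrices with standard dot products, the defining identity <Ax, y> = <x, A^* y> gives (Ax)^T y = x^T (A^*) y, i.e. x^T A^T y = x^T (A^*) y. Since this holds for all x, y, we must have A^* = A^T. Therefore
A^* =
[[-2, 3],
 [2, 0],
 [3, 0]].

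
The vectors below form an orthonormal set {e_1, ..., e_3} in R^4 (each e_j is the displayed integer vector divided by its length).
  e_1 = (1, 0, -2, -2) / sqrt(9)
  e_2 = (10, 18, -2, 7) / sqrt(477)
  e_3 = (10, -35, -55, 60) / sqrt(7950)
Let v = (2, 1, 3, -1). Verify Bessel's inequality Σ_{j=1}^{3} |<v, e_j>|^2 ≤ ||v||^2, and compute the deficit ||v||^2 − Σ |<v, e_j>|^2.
Σ |<v, e_j>|^2 = 9; ||v||^2 = 15; deficit = 6

Write each e_j = u_j / sqrt(<u_j, u_j>) where u_j is the displayed integer vector. Then <v, e_j> = <v, u_j> / sqrt(<u_j, u_j>), so |<v, e_j>|^2 = <v, u_j>^2 / <u_j, u_j>.
Coefficients: <v, e_1> = -2/sqrt(9), <v, e_2> = 25/sqrt(477), <v, e_3> = -240/sqrt(7950).
Square and sum: Σ |<v, e_j>|^2 = 9.
Compute ||v||^2 = v·v = 15.
Deficit = 15 − 9 = 6 ≥ 0, confirming Bessel's inequality. (The deficit equals ||v − Σ <v,e_j> e_j||^2, the squared distance from v to span{e_j}.)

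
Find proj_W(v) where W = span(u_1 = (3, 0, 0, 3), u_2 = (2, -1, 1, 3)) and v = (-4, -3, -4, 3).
proj_W(v) = (-1, -1, 1, 0)

Set up U = [u_1 | ... | u_2] ∈ R^(4×2). The projector onto W = col(U) is P = U (U^T U)^(-1) U^T.
Compute U^T U =
  [18, 15]
  [15, 15],
and U^T v = (-3, 0).
Solve U^T U · c = U^T v for the coefficients: c = (-1, 1). The projection is proj_W(v) = U c.
Check: (v - proj_W(v)) · u_1 = 0  (should be 0).
Check: (v - proj_W(v)) · u_2 = 0  (should be 0).
Result: proj_W(v) = (-1, -1, 1, 0).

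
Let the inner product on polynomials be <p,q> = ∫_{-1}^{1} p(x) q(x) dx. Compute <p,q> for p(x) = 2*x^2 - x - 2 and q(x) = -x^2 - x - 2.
<p,q> = 98/15

Expand the product: p(x)·q(x) = -2*x^4 - x^3 - x^2 + 4*x + 4.
∫_{-1}^{1} of each monomial x^k gives [2/(k+1) if k even, 0 if k odd]. Integrating term-by-term (or equivalently evaluating the antiderivative F(x) = -2*x^5/5 - x^4/4 - x^3/3 + 2*x^2 + 4*x at the endpoints):
  F(1) − F(−1) = 301/60 − (-91/60) = 98/15.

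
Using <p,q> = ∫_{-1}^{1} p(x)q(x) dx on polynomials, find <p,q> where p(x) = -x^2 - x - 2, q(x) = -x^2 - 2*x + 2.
<p,q> = -94/15

Expand the product: p(x)·q(x) = x^4 + 3*x^3 + 2*x^2 + 2*x - 4.
∫_{-1}^{1} of each monomial x^k gives [2/(k+1) if k even, 0 if k odd]. Integrating term-by-term (or equivalently evaluating the antiderivative F(x) = x^5/5 + 3*x^4/4 + 2*x^3/3 + x^2 - 4*x at the endpoints):
  F(1) − F(−1) = -83/60 − (293/60) = -94/15.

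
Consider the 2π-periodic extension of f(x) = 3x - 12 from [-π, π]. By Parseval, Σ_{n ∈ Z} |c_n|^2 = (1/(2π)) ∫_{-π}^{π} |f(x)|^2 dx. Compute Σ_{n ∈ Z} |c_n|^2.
Σ |c_n|^2 = 3π^2 + 144

Expand and integrate term by term over [-π, π]:
  ∫ (3x)^2 dx = 9·(2π^3/3); ∫ 2·3·(-12)·x dx = 0 (odd integrand); ∫ (-12)^2 dx = 144·2π.
So (1/(2π)) ∫_{-π}^{π} (3x - 12)^2 dx = 9π^2/3 + 144 = 3π^2 + 144.
Parseval ⇒ Σ |c_n|^2 = 3π^2 + 144.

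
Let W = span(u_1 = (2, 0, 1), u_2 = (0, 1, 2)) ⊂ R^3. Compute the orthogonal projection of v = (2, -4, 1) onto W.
proj_W(v) = (58/21, -20/21, -11/21)

Set up U = [u_1 | ... | u_2] ∈ R^(3×2). The projector onto W = col(U) is P = U (U^T U)^(-1) U^T.
Compute U^T U =
  [5, 2]
  [2, 5],
and U^T v = (5, -2).
Solve U^T U · c = U^T v for the coefficients: c = (29/21, -20/21). The projection is proj_W(v) = U c.
Check: (v - proj_W(v)) · u_1 = 0  (should be 0).
Check: (v - proj_W(v)) · u_2 = 0  (should be 0).
Result: proj_W(v) = (58/21, -20/21, -11/21).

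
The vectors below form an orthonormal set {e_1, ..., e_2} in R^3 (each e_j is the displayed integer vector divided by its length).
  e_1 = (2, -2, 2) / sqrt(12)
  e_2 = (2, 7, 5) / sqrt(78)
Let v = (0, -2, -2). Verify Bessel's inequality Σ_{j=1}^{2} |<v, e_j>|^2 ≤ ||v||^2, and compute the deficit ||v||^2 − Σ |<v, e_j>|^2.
Σ |<v, e_j>|^2 = 96/13; ||v||^2 = 8; deficit = 8/13

Write each e_j = u_j / sqrt(<u_j, u_j>) where u_j is the displayed integer vector. Then <v, e_j> = <v, u_j> / sqrt(<u_j, u_j>), so |<v, e_j>|^2 = <v, u_j>^2 / <u_j, u_j>.
Coefficients: <v, e_1> = 0/sqrt(12), <v, e_2> = -24/sqrt(78).
Square and sum: Σ |<v, e_j>|^2 = 96/13.
Compute ||v||^2 = v·v = 8.
Deficit = 8 − 96/13 = 8/13 ≥ 0, confirming Bessel's inequality. (The deficit equals ||v − Σ <v,e_j> e_j||^2, the squared distance from v to span{e_j}.)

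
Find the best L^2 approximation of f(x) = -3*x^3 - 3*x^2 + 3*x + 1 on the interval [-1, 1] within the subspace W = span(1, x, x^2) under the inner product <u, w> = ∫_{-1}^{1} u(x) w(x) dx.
g(x) = -3*x^2 + 6*x/5 + 1

The best approximation g ∈ W is the orthogonal projection of f onto W. Writing g = a_0 + a_1 x + a_2 x^2, the coefficients solve the normal equations G · a = b where
  G_{ij} = <φ_i, φ_j> and b_i = <f, φ_i>, with φ_0 = 1, φ_1 = x, φ_2 = x^2.
G =
  [2, 0, 2/3]
  [0, 2/3, 0]
  [2/3, 0, 2/5],
b = (0, 4/5, -8/15).
Solving gives a_0 = 1, a_1 = 6/5, a_2 = -3, so
  g(x) = -3*x^2 + 6*x/5 + 1.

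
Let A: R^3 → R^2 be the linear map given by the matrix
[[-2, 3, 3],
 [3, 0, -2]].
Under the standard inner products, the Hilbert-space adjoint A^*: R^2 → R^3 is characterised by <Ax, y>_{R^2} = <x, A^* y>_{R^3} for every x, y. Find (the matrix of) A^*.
A^* = A^T =
[[-2, 3],
 [3, 0],
 [3, -2]]

For real matrices with standard dot products, the defining identity <Ax, y> = <x, A^* y> gives (Ax)^T y = x^T (A^*) y, i.e. x^T A^T y = x^T (A^*) y. Since this holds for all x, y, we must have A^* = A^T. Therefore
A^* =
[[-2, 3],
 [3, 0],
 [3, -2]].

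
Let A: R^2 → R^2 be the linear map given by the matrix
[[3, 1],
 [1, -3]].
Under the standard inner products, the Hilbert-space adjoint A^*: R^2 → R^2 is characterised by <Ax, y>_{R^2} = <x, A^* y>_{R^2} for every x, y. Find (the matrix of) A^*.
A^* = A^T =
[[3, 1],
 [1, -3]]

For real matrices with standard dot products, the defining identity <Ax, y> = <x, A^* y> gives (Ax)^T y = x^T (A^*) y, i.e. x^T A^T y = x^T (A^*) y. Since this holds for all x, y, we must have A^* = A^T. Therefore
A^* =
[[3, 1],
 [1, -3]].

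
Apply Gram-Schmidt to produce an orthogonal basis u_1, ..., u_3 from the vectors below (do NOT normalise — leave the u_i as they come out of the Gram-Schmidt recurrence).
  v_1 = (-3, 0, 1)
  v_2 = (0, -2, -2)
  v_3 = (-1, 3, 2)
Orthogonal basis:
  u_1 = (-3, 0, 1)
  u_2 = (-3/5, -2, -9/5)
  u_3 = (-4/19, 12/19, -12/19)

Apply the Gram-Schmidt recurrence
  u_1 = v_1
  u_i = v_i − Σ_{j<i} ((v_i · u_j) / (u_j · u_j)) · u_j.

Step by step this gives:
  u_1 = (-3, 0, 1)
  u_2 = (-3/5, -2, -9/5)
  u_3 = (-4/19, 12/19, -12/19)

Orthogonality check:
  u_2 · u_1 = 0 (should be 0)
  u_3 · u_1 = 0 (should be 0)
  u_3 · u_2 = 0 (should be 0)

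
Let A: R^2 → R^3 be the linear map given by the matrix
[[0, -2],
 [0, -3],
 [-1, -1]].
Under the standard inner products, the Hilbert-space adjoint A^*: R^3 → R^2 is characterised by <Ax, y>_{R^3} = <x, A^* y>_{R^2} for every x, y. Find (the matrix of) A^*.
A^* = A^T =
[[0, 0, -1],
 [-2, -3, -1]]

For real matrices with standard dot products, the defining identity <Ax, y> = <x, A^* y> gives (Ax)^T y = x^T (A^*) y, i.e. x^T A^T y = x^T (A^*) y. Since this holds for all x, y, we must have A^* = A^T. Therefore
A^* =
[[0, 0, -1],
 [-2, -3, -1]].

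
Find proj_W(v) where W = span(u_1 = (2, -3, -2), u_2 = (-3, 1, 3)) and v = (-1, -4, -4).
proj_W(v) = (3/2, -4, -3/2)

Set up U = [u_1 | ... | u_2] ∈ R^(3×2). The projector onto W = col(U) is P = U (U^T U)^(-1) U^T.
Compute U^T U =
  [17, -15]
  [-15, 19],
and U^T v = (18, -13).
Solve U^T U · c = U^T v for the coefficients: c = (3/2, 1/2). The projection is proj_W(v) = U c.
Check: (v - proj_W(v)) · u_1 = 0  (should be 0).
Check: (v - proj_W(v)) · u_2 = 0  (should be 0).
Result: proj_W(v) = (3/2, -4, -3/2).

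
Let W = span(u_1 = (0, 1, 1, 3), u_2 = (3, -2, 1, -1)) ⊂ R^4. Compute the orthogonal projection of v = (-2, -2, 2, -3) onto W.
proj_W(v) = (-9/149, -117/149, -126/149, -366/149)

Set up U = [u_1 | ... | u_2] ∈ R^(4×2). The projector onto W = col(U) is P = U (U^T U)^(-1) U^T.
Compute U^T U =
  [11, -4]
  [-4, 15],
and U^T v = (-9, 3).
Solve U^T U · c = U^T v for the coefficients: c = (-123/149, -3/149). The projection is proj_W(v) = U c.
Check: (v - proj_W(v)) · u_1 = 0  (should be 0).
Check: (v - proj_W(v)) · u_2 = 0  (should be 0).
Result: proj_W(v) = (-9/149, -117/149, -126/149, -366/149).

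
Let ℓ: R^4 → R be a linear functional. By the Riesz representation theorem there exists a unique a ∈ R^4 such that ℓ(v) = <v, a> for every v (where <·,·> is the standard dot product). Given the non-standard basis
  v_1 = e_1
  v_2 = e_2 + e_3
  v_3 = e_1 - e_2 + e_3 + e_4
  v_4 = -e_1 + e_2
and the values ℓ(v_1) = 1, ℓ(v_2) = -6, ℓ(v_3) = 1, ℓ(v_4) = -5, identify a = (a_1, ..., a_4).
a = (1, -4, -2, -2)

Write a = (a_1, ..., a_4) in the standard basis. For each basis vector v_i, ℓ(v_i) = <v_i, a> is a linear equation in the a_j's. Collect the n equations into a matrix system V a = ℓ, where row i of V is v_i (expressed in the standard basis). Since V is invertible (lower-triangular with 1s on the diagonal, up to permutation), solve by back-substitution:
  V =
[[1, 0, 0, 0],
 [0, 1, 1, 0],
 [1, -1, 1, 1],
 [-1, 1, 0, 0]]
  V a = (1, -6, 1, -5)
Solving gives a = (1, -4, -2, -2).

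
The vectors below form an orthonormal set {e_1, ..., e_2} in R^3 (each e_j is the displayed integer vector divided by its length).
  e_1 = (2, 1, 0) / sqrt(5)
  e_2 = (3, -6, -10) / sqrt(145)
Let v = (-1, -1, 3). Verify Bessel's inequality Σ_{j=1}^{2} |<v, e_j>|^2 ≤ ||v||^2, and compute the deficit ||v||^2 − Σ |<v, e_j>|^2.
Σ |<v, e_j>|^2 = 198/29; ||v||^2 = 11; deficit = 121/29

Write each e_j = u_j / sqrt(<u_j, u_j>) where u_j is the displayed integer vector. Then <v, e_j> = <v, u_j> / sqrt(<u_j, u_j>), so |<v, e_j>|^2 = <v, u_j>^2 / <u_j, u_j>.
Coefficients: <v, e_1> = -3/sqrt(5), <v, e_2> = -27/sqrt(145).
Square and sum: Σ |<v, e_j>|^2 = 198/29.
Compute ||v||^2 = v·v = 11.
Deficit = 11 − 198/29 = 121/29 ≥ 0, confirming Bessel's inequality. (The deficit equals ||v − Σ <v,e_j> e_j||^2, the squared distance from v to span{e_j}.)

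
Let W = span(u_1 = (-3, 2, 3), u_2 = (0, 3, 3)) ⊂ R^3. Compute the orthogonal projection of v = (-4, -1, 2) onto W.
proj_W(v) = (-81/19, -4/19, 23/19)

Set up U = [u_1 | ... | u_2] ∈ R^(3×2). The projector onto W = col(U) is P = U (U^T U)^(-1) U^T.
Compute U^T U =
  [22, 15]
  [15, 18],
and U^T v = (16, 3).
Solve U^T U · c = U^T v for the coefficients: c = (27/19, -58/57). The projection is proj_W(v) = U c.
Check: (v - proj_W(v)) · u_1 = 0  (should be 0).
Check: (v - proj_W(v)) · u_2 = 0  (should be 0).
Result: proj_W(v) = (-81/19, -4/19, 23/19).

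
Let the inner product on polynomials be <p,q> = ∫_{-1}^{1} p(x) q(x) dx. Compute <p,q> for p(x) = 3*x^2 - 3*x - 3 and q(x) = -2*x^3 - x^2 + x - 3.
<p,q> = 66/5

Expand the product: p(x)·q(x) = -6*x^5 + 3*x^4 + 12*x^3 - 9*x^2 + 6*x + 9.
∫_{-1}^{1} of each monomial x^k gives [2/(k+1) if k even, 0 if k odd]. Integrating term-by-term (or equivalently evaluating the antiderivative F(x) = -x^6 + 3*x^5/5 + 3*x^4 - 3*x^3 + 3*x^2 + 9*x at the endpoints):
  F(1) − F(−1) = 58/5 − (-8/5) = 66/5.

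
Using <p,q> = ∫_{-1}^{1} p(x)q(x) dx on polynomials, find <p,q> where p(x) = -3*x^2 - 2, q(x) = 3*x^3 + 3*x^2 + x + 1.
<p,q> = -68/5

Expand the product: p(x)·q(x) = -9*x^5 - 9*x^4 - 9*x^3 - 9*x^2 - 2*x - 2.
∫_{-1}^{1} of each monomial x^k gives [2/(k+1) if k even, 0 if k odd]. Integrating term-by-term (or equivalently evaluating the antiderivative F(x) = -3*x^6/2 - 9*x^5/5 - 9*x^4/4 - 3*x^3 - x^2 - 2*x at the endpoints):
  F(1) − F(−1) = -231/20 − (41/20) = -68/5.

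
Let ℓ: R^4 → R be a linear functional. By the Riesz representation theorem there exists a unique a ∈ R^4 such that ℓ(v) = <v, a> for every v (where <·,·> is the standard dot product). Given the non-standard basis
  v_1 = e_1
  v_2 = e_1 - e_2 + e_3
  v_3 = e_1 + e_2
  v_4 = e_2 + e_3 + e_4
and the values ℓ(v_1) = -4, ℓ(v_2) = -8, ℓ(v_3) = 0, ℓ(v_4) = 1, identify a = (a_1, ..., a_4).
a = (-4, 4, 0, -3)

Write a = (a_1, ..., a_4) in the standard basis. For each basis vector v_i, ℓ(v_i) = <v_i, a> is a linear equation in the a_j's. Collect the n equations into a matrix system V a = ℓ, where row i of V is v_i (expressed in the standard basis). Since V is invertible (lower-triangular with 1s on the diagonal, up to permutation), solve by back-substitution:
  V =
[[1, 0, 0, 0],
 [1, -1, 1, 0],
 [1, 1, 0, 0],
 [0, 1, 1, 1]]
  V a = (-4, -8, 0, 1)
Solving gives a = (-4, 4, 0, -3).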